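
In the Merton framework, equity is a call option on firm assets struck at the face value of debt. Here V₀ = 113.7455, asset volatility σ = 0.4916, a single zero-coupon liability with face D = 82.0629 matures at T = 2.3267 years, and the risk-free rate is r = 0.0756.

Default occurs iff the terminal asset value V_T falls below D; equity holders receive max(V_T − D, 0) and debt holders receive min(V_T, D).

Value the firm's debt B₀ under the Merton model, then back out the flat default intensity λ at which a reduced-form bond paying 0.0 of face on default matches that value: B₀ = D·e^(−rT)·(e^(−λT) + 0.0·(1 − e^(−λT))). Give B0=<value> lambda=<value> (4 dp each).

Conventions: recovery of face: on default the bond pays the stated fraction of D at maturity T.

B0=59.2365 lambda=0.0645

Work the structural quantities from V₀ = 113.7455 against face 82.0629:
d₁ = [ln(V₀/D) + (r + σ²/2)T] / (σ√T)
   = [ln(113.7455/82.0629) + (0.0756 + 0.5·0.4916²)·2.3267] / (0.4916·√2.3267)
   = [0.326477 + 0.457046] / 0.749863 = 1.044888
d₂ = d₁ − σ√T = 1.044888 − 0.749863 = 0.295025
N(d₁) = 0.851963,  N(d₂) = 0.616013,  e^(−rT) = 0.838703
E₀ = V₀·N(d₁) − D·e^(−rT)·N(d₂)
   = 113.7455·0.851963 − 82.0629·0.838703·0.616013 = 54.508987
B₀ = V₀ − E₀ = 113.7455 − 54.508987 = 59.236513
e^(−λT) = (B₀·e^(rT)/D − 0)/(1 − 0) = (59.2365·1.192317/82.0629 − 0)/1 = 0.86066529
λ = −ln(0.86066529)/2.3267 = 0.064490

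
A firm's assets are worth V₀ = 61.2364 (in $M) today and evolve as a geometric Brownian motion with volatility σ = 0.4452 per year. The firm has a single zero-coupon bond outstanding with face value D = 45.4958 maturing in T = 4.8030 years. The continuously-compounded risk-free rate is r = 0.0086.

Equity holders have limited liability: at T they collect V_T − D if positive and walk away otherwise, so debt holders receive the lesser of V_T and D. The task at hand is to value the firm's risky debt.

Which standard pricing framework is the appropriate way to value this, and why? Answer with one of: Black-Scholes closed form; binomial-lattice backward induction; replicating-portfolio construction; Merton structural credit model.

Key observation: assets follow a GBM and default happens iff V_T < 45.4958; valuing claims on that split (equity as a call, risky debt as the residual) is the structural model's definition.

framework: Merton structural credit model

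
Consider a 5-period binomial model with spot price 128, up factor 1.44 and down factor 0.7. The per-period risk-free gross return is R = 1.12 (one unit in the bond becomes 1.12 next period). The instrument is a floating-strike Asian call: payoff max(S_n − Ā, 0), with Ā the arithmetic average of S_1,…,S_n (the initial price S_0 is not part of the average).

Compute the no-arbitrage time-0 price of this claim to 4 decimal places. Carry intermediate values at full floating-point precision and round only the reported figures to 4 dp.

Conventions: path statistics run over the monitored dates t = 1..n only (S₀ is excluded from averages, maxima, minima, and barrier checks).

price = 32.2039

Risk-neutral up-probability p* = (R−d)/(u−d) = (1.12−0.7)/(1.44−0.7) = 0.5676; the claim prices as the p*-weighted sum of path payoffs discounted by R^5.
Enumerate all 2^5 = 32 price paths (U = up ×1.44, D = down ×0.7); each path with k up-moves has probability p*^k·(1−p*)^(5−k).
DDDDD: Ā=49.6940, payoff=0.0000, prob=0.015121
UDDDD: Ā=102.2276, payoff=0.0000, prob=0.019847
DUDDD: Ā=83.2836, payoff=0.0000, prob=0.019847
UUDDD: Ā=171.3262, payoff=0.0000, prob=0.026049
DDUDD: Ā=70.0228, payoff=0.0000, prob=0.019847
UDUDD: Ā=144.0468, payoff=0.0000, prob=0.026049
DUUDD: Ā=125.1028, payoff=0.0000, prob=0.026049
UUUDD: Ā=257.3544, payoff=0.0000, prob=0.034189
DDDUD: Ā=60.7402, payoff=0.0000, prob=0.019847
UDDUD: Ā=124.9513, payoff=0.0000, prob=0.026049
DUDUD: Ā=106.0073, payoff=0.0000, prob=0.026049
UUDUD: Ā=218.0721, payoff=0.0000, prob=0.034189
DDUUD: Ā=92.7465, payoff=0.0000, prob=0.026049
UDUUD: Ā=190.7927, payoff=0.0000, prob=0.034189
DUUUD: Ā=171.8487, payoff=15.4322, prob=0.034189
UUUUD: Ā=353.5174, payoff=31.7462, prob=0.044873
DDDDU: Ā=54.2424, payoff=0.0000, prob=0.019847
UDDDU: Ā=111.5844, payoff=0.0000, prob=0.026049
DUDDU: Ā=92.6404, payoff=0.0000, prob=0.026049
UUDDU: Ā=190.5745, payoff=0.0000, prob=0.034189
DDUDU: Ā=79.3796, payoff=11.6598, prob=0.026049
UDUDU: Ā=163.2951, payoff=23.9858, prob=0.034189
DUUDU: Ā=144.3511, payoff=42.9298, prob=0.034189
UUUDU: Ā=296.9509, payoff=88.3127, prob=0.044873
DDDUU: Ā=70.0970, payoff=20.9423, prob=0.026049
UDDUU: Ā=144.1996, payoff=43.0813, prob=0.034189
DUDUU: Ā=125.2556, payoff=62.0253, prob=0.034189
UUDUU: Ā=257.6686, payoff=127.5950, prob=0.044873
DDUUU: Ā=111.9948, payoff=75.2861, prob=0.034189
UDUUU: Ā=230.3893, payoff=154.8743, prob=0.044873
DUUUU: Ā=211.4453, payoff=173.8183, prob=0.044873
UUUUU: Ā=434.9731, payoff=357.5691, prob=0.058896
Price = Σ prob·payoff / R^5 = 56.754240 / 1.762342 = 32.2039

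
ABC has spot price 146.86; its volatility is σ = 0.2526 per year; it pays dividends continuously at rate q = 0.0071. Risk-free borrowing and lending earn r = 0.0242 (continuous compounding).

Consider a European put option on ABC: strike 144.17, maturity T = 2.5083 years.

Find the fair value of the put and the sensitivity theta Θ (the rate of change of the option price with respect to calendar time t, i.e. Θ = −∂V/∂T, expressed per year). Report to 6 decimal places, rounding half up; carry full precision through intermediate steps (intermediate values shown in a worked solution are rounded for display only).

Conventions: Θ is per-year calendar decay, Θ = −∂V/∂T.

σ√T = 0.2526·√2.5083 = 0.400058
d₁ = (ln(S/K) + (r−q+σ²/2)T) / (σ√T) = (ln(146.86/144.17) + (0.0242−0.0071+0.2526²/2)·2.5083) / 0.400058 = (0.018487 + 0.122915) / 0.400058 = 0.353453
d₂ = d₁ − σ√T = 0.353453 − 0.400058 = -0.046605
e^{−rT} = 0.941105
e^{−qT} = 0.982349
N(−d₁) = 0.361874,  N(−d₂) = 0.518586
Put price V = K·e^{−rT}·N(−d₂) − S·e^{−qT}·N(−d₁) = 70.361264 − 52.206799 = 18.154465
φ(d₁) = (1/√(2π))·e^{−d₁²/2} = 0.374785
Θ = −S·e^{−qT}·φ(d₁)·σ/(2√T) − q·S·e^{−qT}·N(−d₁) + r·K·e^{−rT}·N(−d₂) = −4.311862 − 0.370668 + 1.702743 = -2.979788

price = 18.154465
Θ = -2.979788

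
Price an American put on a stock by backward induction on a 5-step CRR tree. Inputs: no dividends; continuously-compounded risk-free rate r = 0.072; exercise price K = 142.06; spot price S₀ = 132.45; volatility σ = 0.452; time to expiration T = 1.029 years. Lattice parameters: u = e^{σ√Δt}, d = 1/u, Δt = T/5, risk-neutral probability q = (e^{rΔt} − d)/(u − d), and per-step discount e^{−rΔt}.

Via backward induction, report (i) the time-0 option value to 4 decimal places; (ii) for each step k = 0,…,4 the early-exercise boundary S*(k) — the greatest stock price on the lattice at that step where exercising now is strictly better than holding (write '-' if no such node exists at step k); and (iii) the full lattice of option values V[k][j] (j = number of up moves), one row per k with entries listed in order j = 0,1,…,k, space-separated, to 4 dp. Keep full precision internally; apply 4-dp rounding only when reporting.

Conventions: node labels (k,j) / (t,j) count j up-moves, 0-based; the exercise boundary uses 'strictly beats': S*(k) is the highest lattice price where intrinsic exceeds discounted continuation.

price = 25.8023
boundary = - - 87.8916 71.5970 87.8916
tree:
25.8023
38.1650 13.4724
54.1684 22.3504 4.4621
70.4630 35.7676 8.7948 0.0000
83.7366 54.1684 17.3343 0.0000 0.0000
94.5494 70.4630 34.1654 0.0000 0.0000 0.0000

params: Δt=0.20580 u=1.22759 d=0.81461 q=0.48506 e^(-rΔt)=0.98529
t_5 payoffs: 94.5494 70.4630 34.1654 0.0000 0.0000 0.0000
t_4: node(4,0) S=58.3234 payoff=83.7366 vs cont=81.6472 → 83.7366 [stop]  node(4,1) S=87.8916 payoff=54.1684 vs cont=52.0790 → 54.1684 [stop]  node(4,2) S=132.4500 payoff=9.6100 vs cont=17.3343 → 17.3343 [wait]  node(4,3) S=199.5982 payoff=0.0000 vs cont=0.0000 → 0.0000 [wait]  node(4,4) S=300.7886 payoff=0.0000 vs cont=0.0000 → 0.0000 [wait]  ⇒ S*(4)=87.8916
t_3: node(3,0) S=71.5970 payoff=70.4630 vs cont=68.3735 → 70.4630 [stop]  node(3,1) S=107.8946 payoff=34.1654 vs cont=35.7676 → 35.7676 [wait]  node(3,2) S=162.5939 payoff=0.0000 vs cont=8.7948 → 8.7948 [wait]  node(3,3) S=245.0242 payoff=0.0000 vs cont=0.0000 → 0.0000 [wait]  ⇒ S*(3)=71.5970
t_2: node(2,0) S=87.8916 payoff=54.1684 vs cont=52.8447 → 54.1684 [stop]  node(2,1) S=132.4500 payoff=9.6100 vs cont=22.3504 → 22.3504 [wait]  node(2,2) S=199.5982 payoff=0.0000 vs cont=4.4621 → 4.4621 [wait]  ⇒ S*(2)=87.8916
t_1: node(1,0) S=107.8946 payoff=34.1654 vs cont=38.1650 → 38.1650 [wait]  node(1,1) S=162.5939 payoff=0.0000 vs cont=13.4724 → 13.4724 [wait]  ⇒ S*(1)=-
t_0: node(0,0) S=132.4500 payoff=9.6100 vs cont=25.8023 → 25.8023 [wait]  ⇒ S*(0)=-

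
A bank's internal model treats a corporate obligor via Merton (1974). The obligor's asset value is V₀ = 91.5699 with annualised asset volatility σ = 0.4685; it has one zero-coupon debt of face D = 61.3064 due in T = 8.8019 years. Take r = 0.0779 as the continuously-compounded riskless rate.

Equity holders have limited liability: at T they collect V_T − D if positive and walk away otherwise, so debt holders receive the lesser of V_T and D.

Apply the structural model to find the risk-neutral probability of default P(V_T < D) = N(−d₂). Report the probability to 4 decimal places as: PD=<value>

PD=0.4653

Equity is a call on the firm's assets struck at D = 61.3064:
d₁ = [ln(V₀/D) + (r + σ²/2)T] / (σ√T)
   = [ln(91.5699/61.3064) + (0.0779 + 0.5·0.4685²)·8.8019] / (0.4685·√8.8019)
   = [0.401218 + 1.651642] / 1.389946 = 1.476936
d₂ = d₁ − σ√T = 1.476936 − 1.389946 = 0.086990
risk-neutral PD = N(−d₂) = N(-0.086990) = 0.465340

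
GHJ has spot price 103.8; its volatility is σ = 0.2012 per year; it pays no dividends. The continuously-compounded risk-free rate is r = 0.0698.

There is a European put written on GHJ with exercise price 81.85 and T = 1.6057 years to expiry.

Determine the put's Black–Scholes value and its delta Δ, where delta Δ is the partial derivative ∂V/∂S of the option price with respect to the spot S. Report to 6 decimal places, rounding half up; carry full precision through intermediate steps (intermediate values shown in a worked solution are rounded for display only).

price = 0.862402
Δ = -0.066946

σ√T = 0.2012·√1.6057 = 0.254953
d₁ = (ln(S/K) + (r+σ²/2)T) / (σ√T) = (ln(103.8/81.85) + (0.0698+0.2012²/2)·1.6057) / 0.254953 = (0.237578 + 0.144578) / 0.254953 = 1.498927
d₂ = d₁ − σ√T = 1.498927 − 0.254953 = 1.243974
e^{−rT} = 0.893975
N(−d₁) = 0.066946,  N(−d₂) = 0.106755
Put price V = K·e^{−rT}·N(−d₂) − S·N(−d₁) = 7.811423 − 6.949021 = 0.862402
Δ = −N(−d₁) = -0.066946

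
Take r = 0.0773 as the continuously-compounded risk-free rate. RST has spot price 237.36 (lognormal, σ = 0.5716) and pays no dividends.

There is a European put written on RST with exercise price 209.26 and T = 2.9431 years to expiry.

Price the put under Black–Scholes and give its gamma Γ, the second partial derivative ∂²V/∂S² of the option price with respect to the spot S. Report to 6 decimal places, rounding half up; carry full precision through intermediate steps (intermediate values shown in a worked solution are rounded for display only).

price = 45.082982
Γ = 0.001194

σ√T = 0.5716·√2.9431 = 0.980606
d₁ = (ln(S/K) + (r+σ²/2)T) / (σ√T) = (ln(237.36/209.26) + (0.0773+0.5716²/2)·2.9431) / 0.980606 = (0.126000 + 0.708296) / 0.980606 = 0.850797
d₂ = d₁ − σ√T = 0.850797 − 0.980606 = -0.129810
e^{−rT} = 0.796521
N(−d₁) = 0.197441,  N(−d₂) = 0.551642
Put price V = K·e^{−rT}·N(−d₂) − S·N(−d₁) = 91.947621 − 46.864639 = 45.082982
φ(d₁) = (1/√(2π))·e^{−d₁²/2} = 0.277797
Γ = φ(d₁) / (S·σ·√T) = 0.001194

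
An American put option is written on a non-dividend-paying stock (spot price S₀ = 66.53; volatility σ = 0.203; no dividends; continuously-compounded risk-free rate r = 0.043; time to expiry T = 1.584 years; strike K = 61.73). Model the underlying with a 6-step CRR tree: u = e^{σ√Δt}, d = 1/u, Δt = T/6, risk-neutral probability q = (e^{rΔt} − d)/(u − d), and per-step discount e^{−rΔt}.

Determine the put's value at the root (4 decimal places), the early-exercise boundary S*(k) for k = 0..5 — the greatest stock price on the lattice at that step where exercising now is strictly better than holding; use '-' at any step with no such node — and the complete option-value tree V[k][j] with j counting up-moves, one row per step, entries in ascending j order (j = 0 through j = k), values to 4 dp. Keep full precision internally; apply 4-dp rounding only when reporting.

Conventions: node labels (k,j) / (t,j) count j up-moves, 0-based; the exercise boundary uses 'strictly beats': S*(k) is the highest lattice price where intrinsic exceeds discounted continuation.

price = 3.1880
boundary = - - - 48.6544 43.8353 48.6544
tree:
3.1880
5.2931 1.3795
8.4960 2.5507 0.3647
13.0756 4.5952 0.7824 0.0000
17.8947 7.9767 1.6786 0.0000 0.0000
22.2365 13.0756 3.6014 0.0000 0.0000 0.0000
26.1482 17.8947 7.7266 0.0000 0.0000 0.0000 0.0000

Δt=0.26400  u=1.10994  d=0.90095  q=0.52858  discount=0.98871
step 6 (expiry): payoffs max(K−S,0) = 26.1482 17.8947 7.7266 0.0000 0.0000 0.0000 0.0000
step 5: (k=5,j=0): S=39.4935, K−S=22.2365, hold=21.5397 ⇒ V=22.2365 exercise | (k=5,j=1): S=48.6544, K−S=13.0756, hold=12.3788 ⇒ V=13.0756 exercise | (k=5,j=2): S=59.9403, K−S=1.7897, hold=3.6014 ⇒ V=3.6014 continue | (k=5,j=3): S=73.8441, K−S=0.0000, hold=0.0000 ⇒ V=0.0000 continue | (k=5,j=4): S=90.9730, K−S=0.0000, hold=0.0000 ⇒ V=0.0000 continue | (k=5,j=5): S=112.0751, K−S=0.0000, hold=0.0000 ⇒ V=0.0000 continue  boundary S*=48.6544
step 4: (k=4,j=0): S=43.8353, K−S=17.8947, hold=17.1979 ⇒ V=17.8947 exercise | (k=4,j=1): S=54.0034, K−S=7.7266, hold=7.9767 ⇒ V=7.9767 continue | (k=4,j=2): S=66.5300, K−S=0.0000, hold=1.6786 ⇒ V=1.6786 continue | (k=4,j=3): S=81.9623, K−S=0.0000, hold=0.0000 ⇒ V=0.0000 continue | (k=4,j=4): S=100.9743, K−S=0.0000, hold=0.0000 ⇒ V=0.0000 continue  boundary S*=43.8353
step 3: (k=3,j=0): S=48.6544, K−S=13.0756, hold=12.5094 ⇒ V=13.0756 exercise | (k=3,j=1): S=59.9403, K−S=1.7897, hold=4.5952 ⇒ V=4.5952 continue | (k=3,j=2): S=73.8441, K−S=0.0000, hold=0.7824 ⇒ V=0.7824 continue | (k=3,j=3): S=90.9730, K−S=0.0000, hold=0.0000 ⇒ V=0.0000 continue  boundary S*=48.6544
step 2: (k=2,j=0): S=54.0034, K−S=7.7266, hold=8.4960 ⇒ V=8.4960 continue | (k=2,j=1): S=66.5300, K−S=0.0000, hold=2.5507 ⇒ V=2.5507 continue | (k=2,j=2): S=81.9623, K−S=0.0000, hold=0.3647 ⇒ V=0.3647 continue  boundary S*=-
step 1: (k=1,j=0): S=59.9403, K−S=1.7897, hold=5.2931 ⇒ V=5.2931 continue | (k=1,j=1): S=73.8441, K−S=0.0000, hold=1.3795 ⇒ V=1.3795 continue  boundary S*=-
step 0: (k=0,j=0): S=66.5300, K−S=0.0000, hold=3.1880 ⇒ V=3.1880 continue  boundary S*=-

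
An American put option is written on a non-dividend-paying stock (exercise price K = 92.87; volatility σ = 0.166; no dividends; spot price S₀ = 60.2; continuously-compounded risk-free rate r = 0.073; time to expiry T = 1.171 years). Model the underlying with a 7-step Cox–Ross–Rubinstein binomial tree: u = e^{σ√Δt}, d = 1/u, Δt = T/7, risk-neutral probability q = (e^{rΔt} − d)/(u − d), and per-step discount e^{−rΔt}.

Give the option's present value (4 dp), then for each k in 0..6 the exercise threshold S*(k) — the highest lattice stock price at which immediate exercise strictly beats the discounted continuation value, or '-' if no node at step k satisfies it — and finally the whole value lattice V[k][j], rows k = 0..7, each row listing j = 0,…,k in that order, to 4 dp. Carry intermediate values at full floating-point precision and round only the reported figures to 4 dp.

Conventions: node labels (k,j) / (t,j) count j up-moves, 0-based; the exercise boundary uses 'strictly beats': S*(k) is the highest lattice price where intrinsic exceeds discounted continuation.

params: Δt=0.16729 u=1.07025 d=0.93436 q=0.57345 e^(-rΔt)=0.98786
t_7 payoffs: 55.4424 49.9989 43.7637 36.6216 28.4408 19.0701 8.3366 0.0000
t_6: node(6,0) S=40.0570 payoff=52.8130 vs cont=51.6858 → 52.8130 [stop]  node(6,1) S=45.8829 payoff=46.9871 vs cont=45.8599 → 46.9871 [stop]  node(6,2) S=52.5562 payoff=40.3138 vs cont=39.1866 → 40.3138 [stop]  node(6,3) S=60.2000 payoff=32.6700 vs cont=31.5428 → 32.6700 [stop]  node(6,4) S=68.9556 payoff=23.9144 vs cont=22.7872 → 23.9144 [stop]  node(6,5) S=78.9845 payoff=13.8855 vs cont=12.7582 → 13.8855 [stop]  node(6,6) S=90.4722 payoff=2.3978 vs cont=3.5128 → 3.5128 [wait]  ⇒ S*(6)=78.9845
t_5: node(5,0) S=42.8711 payoff=49.9989 vs cont=48.8717 → 49.9989 [stop]  node(5,1) S=49.1063 payoff=43.7637 vs cont=42.6365 → 43.7637 [stop]  node(5,2) S=56.2484 payoff=36.6216 vs cont=35.4944 → 36.6216 [stop]  node(5,3) S=64.4292 payoff=28.4408 vs cont=27.3136 → 28.4408 [stop]  node(5,4) S=73.7999 payoff=19.0701 vs cont=17.9429 → 19.0701 [stop]  node(5,5) S=84.5334 payoff=8.3366 vs cont=7.8410 → 8.3366 [stop]  ⇒ S*(5)=84.5334
t_4: node(4,0) S=45.8829 payoff=46.9871 vs cont=45.8599 → 46.9871 [stop]  node(4,1) S=52.5562 payoff=40.3138 vs cont=39.1866 → 40.3138 [stop]  node(4,2) S=60.2000 payoff=32.6700 vs cont=31.5428 → 32.6700 [stop]  node(4,3) S=68.9556 payoff=23.9144 vs cont=22.7872 → 23.9144 [stop]  node(4,4) S=78.9845 payoff=13.8855 vs cont=12.7582 → 13.8855 [stop]  ⇒ S*(4)=78.9845
t_3: node(3,0) S=49.1063 payoff=43.7637 vs cont=42.6365 → 43.7637 [stop]  node(3,1) S=56.2484 payoff=36.6216 vs cont=35.4944 → 36.6216 [stop]  node(3,2) S=64.4292 payoff=28.4408 vs cont=27.3136 → 28.4408 [stop]  node(3,3) S=73.7999 payoff=19.0701 vs cont=17.9429 → 19.0701 [stop]  ⇒ S*(3)=73.7999
t_2: node(2,0) S=52.5562 payoff=40.3138 vs cont=39.1866 → 40.3138 [stop]  node(2,1) S=60.2000 payoff=32.6700 vs cont=31.5428 → 32.6700 [stop]  node(2,2) S=68.9556 payoff=23.9144 vs cont=22.7872 → 23.9144 [stop]  ⇒ S*(2)=68.9556
t_1: node(1,0) S=56.2484 payoff=36.6216 vs cont=35.4944 → 36.6216 [stop]  node(1,1) S=64.4292 payoff=28.4408 vs cont=27.3136 → 28.4408 [stop]  ⇒ S*(1)=64.4292
t_0: node(0,0) S=60.2000 payoff=32.6700 vs cont=31.5428 → 32.6700 [stop]  ⇒ S*(0)=60.2000

price = 32.6700
boundary = 60.2000 64.4292 68.9556 73.7999 78.9845 84.5334 78.9845
tree:
32.6700
36.6216 28.4408
40.3138 32.6700 23.9144
43.7637 36.6216 28.4408 19.0701
46.9871 40.3138 32.6700 23.9144 13.8855
49.9989 43.7637 36.6216 28.4408 19.0701 8.3366
52.8130 46.9871 40.3138 32.6700 23.9144 13.8855 3.5128
55.4424 49.9989 43.7637 36.6216 28.4408 19.0701 8.3366 0.0000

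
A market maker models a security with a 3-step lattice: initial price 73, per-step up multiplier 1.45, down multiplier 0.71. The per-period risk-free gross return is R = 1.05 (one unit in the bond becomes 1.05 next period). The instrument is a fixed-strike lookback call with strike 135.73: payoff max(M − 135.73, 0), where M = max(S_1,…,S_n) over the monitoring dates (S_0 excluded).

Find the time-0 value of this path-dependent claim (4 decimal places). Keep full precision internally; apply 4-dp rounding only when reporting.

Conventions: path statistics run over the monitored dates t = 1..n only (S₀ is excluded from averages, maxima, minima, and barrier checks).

price = 9.0242

Under the martingale measure an up-move has probability p* = 0.4595; value the claim as the probability-weighted average of per-path payoffs, discounted 3 periods at R = 1.05.
Enumerate all 2^3 = 8 price paths (U = up ×1.45, D = down ×0.71); each path with k up-moves has probability p*^k·(1−p*)^(3−k).
DDD: M=51.8300, payoff=0.0000, prob=0.157937
UDD: M=105.8500, payoff=0.0000, prob=0.134247
DUD: M=75.1535, payoff=0.0000, prob=0.134247
UUD: M=153.4825, payoff=17.7525, prob=0.114110
DDU: M=53.3590, payoff=0.0000, prob=0.134247
UDU: M=108.9726, payoff=0.0000, prob=0.114110
DUU: M=108.9726, payoff=0.0000, prob=0.114110
UUU: M=222.5496, payoff=86.8196, prob=0.096993
Price = Σ prob·payoff / R^3 = 10.446652 / 1.157625 = 9.0242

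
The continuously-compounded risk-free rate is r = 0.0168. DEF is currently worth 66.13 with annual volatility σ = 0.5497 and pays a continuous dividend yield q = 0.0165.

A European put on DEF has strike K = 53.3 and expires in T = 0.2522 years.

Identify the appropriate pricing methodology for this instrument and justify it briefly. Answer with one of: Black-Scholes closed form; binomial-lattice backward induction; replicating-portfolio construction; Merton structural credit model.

Key observation: the instrument is a plain European put (strike 53.3) on a lognormal asset; the exact continuous-time formula applies directly.

framework: Black-Scholes closed form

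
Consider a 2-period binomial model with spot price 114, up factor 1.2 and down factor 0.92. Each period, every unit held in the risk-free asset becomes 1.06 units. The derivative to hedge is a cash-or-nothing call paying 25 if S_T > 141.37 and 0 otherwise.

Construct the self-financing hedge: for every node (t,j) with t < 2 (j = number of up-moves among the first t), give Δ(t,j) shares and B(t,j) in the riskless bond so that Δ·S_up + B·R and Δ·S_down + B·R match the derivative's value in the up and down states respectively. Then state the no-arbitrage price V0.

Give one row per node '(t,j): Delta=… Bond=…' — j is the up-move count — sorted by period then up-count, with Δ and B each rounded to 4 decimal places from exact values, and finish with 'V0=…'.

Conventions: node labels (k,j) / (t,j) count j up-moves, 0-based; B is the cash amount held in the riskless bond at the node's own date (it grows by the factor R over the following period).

The replicating-portfolio and risk-neutral prices coincide; use p* = (1.06−0.92)/(1.2−0.92) = 0.5000 for the latter.
Expiry values: V(2,0)=0.0000, V(2,1)=0.0000, V(2,2)=25.0000
(1,0): S=104.8800. Δ = (V_up−V_dn)/(S_up−S_dn) = (0.0000−0.0000)/(125.8560−96.4896) = 0.0000. V = [p*·0.0000 + (1−p*)·0.0000]/1.06 = 0.0000. B = V − Δ·S = 0.0000.
(1,1): S=136.8000. Δ = (V_up−V_dn)/(S_up−S_dn) = (25.0000−0.0000)/(164.1600−125.8560) = 0.6527. V = [p*·25.0000 + (1−p*)·0.0000]/1.06 = 11.7925. B = V − Δ·S = -77.4933.
(0,0): S=114.0000. Δ = (V_up−V_dn)/(S_up−S_dn) = (11.7925−0.0000)/(136.8000−104.8800) = 0.3694. V = [p*·11.7925 + (1−p*)·0.0000]/1.06 = 5.5625. B = V − Δ·S = -36.5534.
Check: Δ(0,0)·S0 + B(0,0) = 5.5625 = V0.

(0,0): Delta=0.3694 Bond=-36.5534
(1,0): Delta=0.0000 Bond=0.0000
(1,1): Delta=0.6527 Bond=-77.4933
V0=5.5625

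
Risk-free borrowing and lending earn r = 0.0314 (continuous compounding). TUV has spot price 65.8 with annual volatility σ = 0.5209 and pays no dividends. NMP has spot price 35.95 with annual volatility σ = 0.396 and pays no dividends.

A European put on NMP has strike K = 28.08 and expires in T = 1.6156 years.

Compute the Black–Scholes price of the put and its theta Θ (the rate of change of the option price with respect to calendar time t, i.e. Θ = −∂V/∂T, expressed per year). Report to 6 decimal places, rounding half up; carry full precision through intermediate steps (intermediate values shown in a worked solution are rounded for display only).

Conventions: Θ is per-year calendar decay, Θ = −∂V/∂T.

price = 2.620989
Θ = -1.258049

σ√T = 0.396·√1.6156 = 0.503341
d₁ = (ln(S/K) + (r+σ²/2)T) / (σ√T) = (ln(35.95/28.08) + (0.0314+0.396²/2)·1.6156) / 0.503341 = (0.247072 + 0.177406) / 0.503341 = 0.843320
d₂ = d₁ − σ√T = 0.843320 − 0.503341 = 0.339979
e^{−rT} = 0.950535
N(−d₁) = 0.199525,  N(−d₂) = 0.366936
Put price V = K·e^{−rT}·N(−d₂) − S·N(−d₁) = 9.793904 − 7.172915 = 2.620989
φ(d₁) = (1/√(2π))·e^{−d₁²/2} = 0.279562
Θ = −S·φ(d₁)·σ/(2√T) + r·K·e^{−rT}·N(−d₂) = −1.565578 + 0.307529 = -1.258049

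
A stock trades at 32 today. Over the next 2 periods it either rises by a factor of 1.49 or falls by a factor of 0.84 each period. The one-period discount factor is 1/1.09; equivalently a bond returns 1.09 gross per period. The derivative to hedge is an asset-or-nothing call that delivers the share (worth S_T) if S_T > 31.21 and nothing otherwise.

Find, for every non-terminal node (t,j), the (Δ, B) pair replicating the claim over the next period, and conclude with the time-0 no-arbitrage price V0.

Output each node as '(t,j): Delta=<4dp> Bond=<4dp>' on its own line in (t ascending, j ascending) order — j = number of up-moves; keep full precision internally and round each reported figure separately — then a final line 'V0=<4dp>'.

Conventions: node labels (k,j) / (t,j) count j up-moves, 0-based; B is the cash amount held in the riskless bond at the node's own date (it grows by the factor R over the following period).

(0,0): Delta=1.6129 Bond=-26.8087
(1,0): Delta=2.2923 Bond=-47.4848
(1,1): Delta=1.0000 Bond=0.0000
V0=24.8030

Under the risk-neutral measure, an up-move has probability p* = (R−d)/(u−d) = 0.3846 and values discount at R = 1.09.
Expiry values: V(2,0)=0.0000, V(2,1)=40.0512, V(2,2)=71.0432
(1,0): S=26.8800. Δ = (V_up−V_dn)/(S_up−S_dn) = (40.0512−0.0000)/(40.0512−22.5792) = 2.2923. V = [p*·40.0512 + (1−p*)·0.0000]/1.09 = 14.1324. B = V − Δ·S = -47.4848.
(1,1): S=47.6800. Δ = (V_up−V_dn)/(S_up−S_dn) = (71.0432−40.0512)/(71.0432−40.0512) = 1.0000. V = [p*·71.0432 + (1−p*)·40.0512]/1.09 = 47.6800. B = V − Δ·S = 0.0000.
(0,0): S=32.0000. Δ = (V_up−V_dn)/(S_up−S_dn) = (47.6800−14.1324)/(47.6800−26.8800) = 1.6129. V = [p*·47.6800 + (1−p*)·14.1324]/1.09 = 24.8030. B = V − Δ·S = -26.8087.
As a check, the time-0 holding Δ(0,0)·S0 + B(0,0) comes to 24.8030 — exactly V0.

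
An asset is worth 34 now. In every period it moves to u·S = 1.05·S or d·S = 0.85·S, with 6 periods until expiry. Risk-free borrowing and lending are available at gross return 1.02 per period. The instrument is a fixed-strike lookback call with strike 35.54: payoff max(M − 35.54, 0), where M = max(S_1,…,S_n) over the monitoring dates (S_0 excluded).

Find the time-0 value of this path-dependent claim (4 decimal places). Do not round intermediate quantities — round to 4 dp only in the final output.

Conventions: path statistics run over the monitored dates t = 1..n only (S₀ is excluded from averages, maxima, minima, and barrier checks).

price = 4.8905

Under the martingale measure an up-move has probability p* = 0.8500; value the claim as the probability-weighted average of per-path payoffs, discounted 6 periods at R = 1.02.
Enumerate all 2^6 = 64 price paths (U = up ×1.05, D = down ×0.85); each path with k up-moves has probability p*^k·(1−p*)^(6−k).
DDDDDD: M=28.9000, payoff=0.0000, prob=0.000011
UDDDDD: M=35.7000, payoff=0.1600, prob=0.000065
DUDDDD: M=30.3450, payoff=0.0000, prob=0.000065
UUDDDD: M=37.4850, payoff=1.9450, prob=0.000366
DDUDDD: M=28.9000, payoff=0.0000, prob=0.000065
UDUDDD: M=35.7000, payoff=0.1600, prob=0.000366
DUUDDD: M=31.8622, payoff=0.0000, prob=0.000366
UUUDDD: M=39.3593, payoff=3.8192, prob=0.002073
DDDUDD: M=28.9000, payoff=0.0000, prob=0.000065
UDDUDD: M=35.7000, payoff=0.1600, prob=0.000366
DUDUDD: M=30.3450, payoff=0.0000, prob=0.000366
UUDUDD: M=37.4850, payoff=1.9450, prob=0.002073
DDUUDD: M=28.9000, payoff=0.0000, prob=0.000366
UDUUDD: M=35.7000, payoff=0.1600, prob=0.002073
DUUUDD: M=33.4554, payoff=0.0000, prob=0.002073
UUUUDD: M=41.3272, payoff=5.7872, prob=0.011745
DDDDUD: M=28.9000, payoff=0.0000, prob=0.000065
UDDDUD: M=35.7000, payoff=0.1600, prob=0.000366
DUDDUD: M=30.3450, payoff=0.0000, prob=0.000366
UUDDUD: M=37.4850, payoff=1.9450, prob=0.002073
DDUDUD: M=28.9000, payoff=0.0000, prob=0.000366
UDUDUD: M=35.7000, payoff=0.1600, prob=0.002073
DUUDUD: M=31.8622, payoff=0.0000, prob=0.002073
UUUDUD: M=39.3593, payoff=3.8192, prob=0.011745
DDDUUD: M=28.9000, payoff=0.0000, prob=0.000366
UDDUUD: M=35.7000, payoff=0.1600, prob=0.002073
DUDUUD: M=30.3450, payoff=0.0000, prob=0.002073
UUDUUD: M=37.4850, payoff=1.9450, prob=0.011745
DDUUUD: M=28.9000, payoff=0.0000, prob=0.002073
UDUUUD: M=35.7000, payoff=0.1600, prob=0.011745
DUUUUD: M=35.1281, payoff=0.0000, prob=0.011745
UUUUUD: M=43.3936, payoff=7.8536, prob=0.066556
DDDDDU: M=28.9000, payoff=0.0000, prob=0.000065
UDDDDU: M=35.7000, payoff=0.1600, prob=0.000366
DUDDDU: M=30.3450, payoff=0.0000, prob=0.000366
UUDDDU: M=37.4850, payoff=1.9450, prob=0.002073
DDUDDU: M=28.9000, payoff=0.0000, prob=0.000366
UDUDDU: M=35.7000, payoff=0.1600, prob=0.002073
DUUDDU: M=31.8622, payoff=0.0000, prob=0.002073
UUUDDU: M=39.3593, payoff=3.8192, prob=0.011745
DDDUDU: M=28.9000, payoff=0.0000, prob=0.000366
UDDUDU: M=35.7000, payoff=0.1600, prob=0.002073
DUDUDU: M=30.3450, payoff=0.0000, prob=0.002073
UUDUDU: M=37.4850, payoff=1.9450, prob=0.011745
DDUUDU: M=28.9000, payoff=0.0000, prob=0.002073
UDUUDU: M=35.7000, payoff=0.1600, prob=0.011745
DUUUDU: M=33.4554, payoff=0.0000, prob=0.011745
UUUUDU: M=41.3272, payoff=5.7872, prob=0.066556
DDDDUU: M=28.9000, payoff=0.0000, prob=0.000366
UDDDUU: M=35.7000, payoff=0.1600, prob=0.002073
DUDDUU: M=30.3450, payoff=0.0000, prob=0.002073
UUDDUU: M=37.4850, payoff=1.9450, prob=0.011745
DDUDUU: M=28.9000, payoff=0.0000, prob=0.002073
UDUDUU: M=35.7000, payoff=0.1600, prob=0.011745
DUUDUU: M=31.8622, payoff=0.0000, prob=0.011745
UUUDUU: M=39.3593, payoff=3.8192, prob=0.066556
DDDUUU: M=28.9000, payoff=0.0000, prob=0.002073
UDDUUU: M=35.7000, payoff=0.1600, prob=0.011745
DUDUUU: M=30.3450, payoff=0.0000, prob=0.011745
UUDUUU: M=37.4850, payoff=1.9450, prob=0.066556
DDUUUU: M=29.8589, payoff=0.0000, prob=0.011745
UDUUUU: M=36.8845, payoff=1.3445, prob=0.066556
DUUUUU: M=36.8845, payoff=1.3445, prob=0.066556
UUUUUU: M=45.5633, payoff=10.0233, prob=0.377150
Price = Σ prob·payoff / R^6 = 5.507448 / 1.126162 = 4.8905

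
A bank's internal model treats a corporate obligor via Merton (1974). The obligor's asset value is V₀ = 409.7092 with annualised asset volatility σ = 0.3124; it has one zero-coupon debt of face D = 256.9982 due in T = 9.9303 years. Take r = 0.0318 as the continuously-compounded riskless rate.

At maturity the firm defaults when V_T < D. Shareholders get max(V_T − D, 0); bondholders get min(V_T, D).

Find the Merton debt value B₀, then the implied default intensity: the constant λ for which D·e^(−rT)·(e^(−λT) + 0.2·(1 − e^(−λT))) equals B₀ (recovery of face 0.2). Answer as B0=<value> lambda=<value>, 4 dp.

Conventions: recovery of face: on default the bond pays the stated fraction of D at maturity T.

B0=156.5642 lambda=0.0232

Equity is a call on the firm's assets struck at D = 256.9982:
d₁ = [ln(V₀/D) + (r + σ²/2)T] / (σ√T)
   = [ln(409.7092/256.9982) + (0.0318 + 0.5·0.3124²)·9.9303] / (0.3124·√9.9303)
   = [0.466379 + 0.800351] / 0.984447 = 1.286743
d₂ = d₁ − σ√T = 1.286743 − 0.984447 = 0.302296
N(d₁) = 0.900908,  N(d₂) = 0.618787,  e^(−rT) = 0.729217
E₀ = V₀·N(d₁) − D·e^(−rT)·N(d₂)
   = 409.7092·0.900908 − 256.9982·0.729217·0.618787 = 253.144997
B₀ = V₀ − E₀ = 409.7092 − 253.144997 = 156.564203
e^(−λT) = (B₀·e^(rT)/D − 0.2)/(1 − 0.2) = (156.5642·1.371333/256.9982 − 0.2)/0.8 = 0.79427635
λ = −ln(0.79427635)/9.9303 = 0.023194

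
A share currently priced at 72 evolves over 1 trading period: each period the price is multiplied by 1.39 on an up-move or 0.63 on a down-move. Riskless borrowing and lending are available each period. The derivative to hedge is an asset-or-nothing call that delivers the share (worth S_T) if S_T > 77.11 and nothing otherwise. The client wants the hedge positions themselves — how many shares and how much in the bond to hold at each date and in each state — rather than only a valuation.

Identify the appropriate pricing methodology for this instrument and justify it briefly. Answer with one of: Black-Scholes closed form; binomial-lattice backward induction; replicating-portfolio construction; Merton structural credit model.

Key observation: the deliverable is the dynamic trading strategy on the 1-step tree (spot 72, moves 1.39 and 0.63), so the valuation must go through the node-by-node replicating-portfolio solve.

framework: replicating-portfolio construction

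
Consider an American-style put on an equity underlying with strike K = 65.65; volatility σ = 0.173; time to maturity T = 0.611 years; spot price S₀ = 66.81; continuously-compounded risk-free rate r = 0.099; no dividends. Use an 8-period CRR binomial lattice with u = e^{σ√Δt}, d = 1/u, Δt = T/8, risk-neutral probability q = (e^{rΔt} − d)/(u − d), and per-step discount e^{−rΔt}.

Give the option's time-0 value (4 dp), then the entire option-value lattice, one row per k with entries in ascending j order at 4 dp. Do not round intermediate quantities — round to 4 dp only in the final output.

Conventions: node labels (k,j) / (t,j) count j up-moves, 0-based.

price = 1.7987
tree:
1.7987
3.0367 0.8789
4.9551 1.6147 0.3297
7.7671 2.8774 0.6735 0.0720
10.4694 4.9325 1.3489 0.1676 0.0000
13.0455 7.7671 2.6298 0.3904 0.0000 0.0000
15.5014 10.4694 4.9325 0.9093 0.0000 0.0000 0.0000
17.8426 13.0455 7.7671 2.1178 0.0000 0.0000 0.0000 0.0000
20.0745 15.5014 10.4694 4.9325 0.0000 0.0000 0.0000 0.0000 0.0000

Δt=0.07637  u=1.04897  d=0.95331  q=0.56739  discount=0.99247
step 8 (expiry): payoffs max(K−S,0) = 20.0745 15.5014 10.4694 4.9325 0.0000 0.0000 0.0000 0.0000 0.0000
k=7: (k=7,j=0): S=47.8074, K−S=17.8426, hold=17.3481 ⇒ V=17.8426 exercise | (k=7,j=1): S=52.6045, K−S=13.0455, hold=12.5510 ⇒ V=13.0455 exercise | (k=7,j=2): S=57.8829, K−S=7.7671, hold=7.2726 ⇒ V=7.7671 exercise | (k=7,j=3): S=63.6909, K−S=1.9591, hold=2.1178 ⇒ V=2.1178 continue | (k=7,j=4): S=70.0818, K−S=0.0000, hold=0.0000 ⇒ V=0.0000 continue | (k=7,j=5): S=77.1139, K−S=0.0000, hold=0.0000 ⇒ V=0.0000 continue | (k=7,j=6): S=84.8516, K−S=0.0000, hold=0.0000 ⇒ V=0.0000 continue | (k=7,j=7): S=93.3658, K−S=0.0000, hold=0.0000 ⇒ V=0.0000 continue
k=6: (k=6,j=0): S=50.1486, K−S=15.5014, hold=15.0069 ⇒ V=15.5014 exercise | (k=6,j=1): S=55.1806, K−S=10.4694, hold=9.9749 ⇒ V=10.4694 exercise | (k=6,j=2): S=60.7175, K−S=4.9325, hold=4.5273 ⇒ V=4.9325 exercise | (k=6,j=3): S=66.8100, K−S=0.0000, hold=0.9093 ⇒ V=0.9093 continue | (k=6,j=4): S=73.5138, K−S=0.0000, hold=0.0000 ⇒ V=0.0000 continue | (k=6,j=5): S=80.8903, K−S=0.0000, hold=0.0000 ⇒ V=0.0000 continue | (k=6,j=6): S=89.0070, K−S=0.0000, hold=0.0000 ⇒ V=0.0000 continue
k=5: (k=5,j=0): S=52.6045, K−S=13.0455, hold=12.5510 ⇒ V=13.0455 exercise | (k=5,j=1): S=57.8829, K−S=7.7671, hold=7.2726 ⇒ V=7.7671 exercise | (k=5,j=2): S=63.6909, K−S=1.9591, hold=2.6298 ⇒ V=2.6298 continue | (k=5,j=3): S=70.0818, K−S=0.0000, hold=0.3904 ⇒ V=0.3904 continue | (k=5,j=4): S=77.1139, K−S=0.0000, hold=0.0000 ⇒ V=0.0000 continue | (k=5,j=5): S=84.8516, K−S=0.0000, hold=0.0000 ⇒ V=0.0000 continue
k=4: (k=4,j=0): S=55.1806, K−S=10.4694, hold=9.9749 ⇒ V=10.4694 exercise | (k=4,j=1): S=60.7175, K−S=4.9325, hold=4.8157 ⇒ V=4.9325 exercise | (k=4,j=2): S=66.8100, K−S=0.0000, hold=1.3489 ⇒ V=1.3489 continue | (k=4,j=3): S=73.5138, K−S=0.0000, hold=0.1676 ⇒ V=0.1676 continue | (k=4,j=4): S=80.8903, K−S=0.0000, hold=0.0000 ⇒ V=0.0000 continue
k=3: (k=3,j=0): S=57.8829, K−S=7.7671, hold=7.2726 ⇒ V=7.7671 exercise | (k=3,j=1): S=63.6909, K−S=1.9591, hold=2.8774 ⇒ V=2.8774 continue | (k=3,j=2): S=70.0818, K−S=0.0000, hold=0.6735 ⇒ V=0.6735 continue | (k=3,j=3): S=77.1139, K−S=0.0000, hold=0.0720 ⇒ V=0.0720 continue
k=2: (k=2,j=0): S=60.7175, K−S=4.9325, hold=4.9551 ⇒ V=4.9551 continue | (k=2,j=1): S=66.8100, K−S=0.0000, hold=1.6147 ⇒ V=1.6147 continue | (k=2,j=2): S=73.5138, K−S=0.0000, hold=0.3297 ⇒ V=0.3297 continue
k=1: (k=1,j=0): S=63.6909, K−S=1.9591, hold=3.0367 ⇒ V=3.0367 continue | (k=1,j=1): S=70.0818, K−S=0.0000, hold=0.8789 ⇒ V=0.8789 continue
k=0: (k=0,j=0): S=66.8100, K−S=0.0000, hold=1.7987 ⇒ V=1.7987 continue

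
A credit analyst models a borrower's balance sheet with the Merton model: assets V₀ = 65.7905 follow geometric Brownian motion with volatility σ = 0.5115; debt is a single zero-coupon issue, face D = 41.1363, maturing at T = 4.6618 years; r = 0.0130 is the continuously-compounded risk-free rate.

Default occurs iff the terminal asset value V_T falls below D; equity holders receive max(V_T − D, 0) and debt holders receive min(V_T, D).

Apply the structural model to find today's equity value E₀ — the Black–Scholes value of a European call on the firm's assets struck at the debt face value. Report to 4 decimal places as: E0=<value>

E0=37.6123

Apply the equity-as-call identities (strike 41.1363, horizon 4.6618 years):
d₁ = [ln(V₀/D) + (r + σ²/2)T] / (σ√T)
   = [ln(65.7905/41.1363) + (0.0130 + 0.5·0.5115²)·4.6618] / (0.5115·√4.6618)
   = [0.469585 + 0.670442] / 1.104390 = 1.032268
d₂ = d₁ − σ√T = 1.032268 − 1.104390 = -0.072122
N(d₁) = 0.849027,  N(d₂) = 0.471252,  e^(−rT) = 0.941196
E₀ = V₀·N(d₁) − D·e^(−rT)·N(d₂)
   = 65.7905·0.849027 − 41.1363·0.941196·0.471252 = 37.612252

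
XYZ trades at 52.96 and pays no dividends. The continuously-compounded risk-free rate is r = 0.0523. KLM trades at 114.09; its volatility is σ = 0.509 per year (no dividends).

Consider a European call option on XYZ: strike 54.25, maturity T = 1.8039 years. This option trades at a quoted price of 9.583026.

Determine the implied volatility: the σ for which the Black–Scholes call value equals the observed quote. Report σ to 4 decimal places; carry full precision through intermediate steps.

At σ = 0.2809 the Black–Scholes value reproduces the quote:
σ√T = 0.2809·√1.8039 = 0.377275
d₁ = (ln(S/K) + (r+σ²/2)T) / (σ√T) = (ln(52.96/54.25) + (0.0523+0.2809²/2)·1.8039) / 0.377275 = (-0.024066 + 0.165512) / 0.377275 = 0.374915
d₂ = d₁ − σ√T = 0.374915 − 0.377275 = -0.002360
e^{−rT} = 0.909970
N(d₁) = 0.646138,  N(d₂) = 0.499059
V = S·N(d₁) − K·e^{−rT}·N(d₂) = 34.219479 − 24.636454 = 9.583026 (the quoted price), and the Black–Scholes price is strictly increasing in σ, so σ is unique

sigma = 0.2809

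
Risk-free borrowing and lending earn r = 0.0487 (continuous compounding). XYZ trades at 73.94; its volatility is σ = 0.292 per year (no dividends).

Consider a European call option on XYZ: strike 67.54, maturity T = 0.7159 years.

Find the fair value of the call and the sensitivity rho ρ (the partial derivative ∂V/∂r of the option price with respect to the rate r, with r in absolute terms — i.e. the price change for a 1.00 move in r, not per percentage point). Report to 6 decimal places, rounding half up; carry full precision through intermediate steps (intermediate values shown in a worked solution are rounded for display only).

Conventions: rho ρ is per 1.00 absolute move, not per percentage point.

price = 12.054998
ρ = 30.329409

σ√T = 0.292·√0.7159 = 0.247064
d₁ = (ln(S/K) + (r+σ²/2)T) / (σ√T) = (ln(73.94/67.54) + (0.0487+0.292²/2)·0.7159) / 0.247064 = (0.090534 + 0.065385) / 0.247064 = 0.631086
d₂ = d₁ − σ√T = 0.631086 − 0.247064 = 0.384022
e^{−rT} = 0.965736
N(d₁) = 0.736008,  N(d₂) = 0.649519
Call price V = S·N(d₁) − K·e^{−rT}·N(d₂) = 54.420425 − 42.365427 = 12.054998
ρ = K·T·e^{−rT}·N(d₂) = 30.329409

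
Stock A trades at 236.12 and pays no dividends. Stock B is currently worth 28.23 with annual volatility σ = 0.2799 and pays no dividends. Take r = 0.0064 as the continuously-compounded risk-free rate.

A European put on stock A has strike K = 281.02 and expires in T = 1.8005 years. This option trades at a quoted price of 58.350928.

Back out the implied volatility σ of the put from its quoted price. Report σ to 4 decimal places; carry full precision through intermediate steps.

At σ = 0.2449 the Black–Scholes value reproduces the quote:
σ√T = 0.2449·√1.8005 = 0.328613
d₁ = (ln(S/K) + (r+σ²/2)T) / (σ√T) = (ln(236.12/281.02) + (0.0064+0.2449²/2)·1.8005) / 0.328613 = (-0.174086 + 0.065517) / 0.328613 = -0.330385
d₂ = d₁ − σ√T = -0.330385 − 0.328613 = -0.658999
e^{−rT} = 0.988543
N(−d₁) = 0.629446,  N(−d₂) = 0.745052
V = K·e^{−rT}·N(−d₂) − S·N(−d₁) = 206.975626 − 148.624698 = 58.350928 (matching the quote); vega is positive throughout, so no other σ reproduces this price

sigma = 0.2449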